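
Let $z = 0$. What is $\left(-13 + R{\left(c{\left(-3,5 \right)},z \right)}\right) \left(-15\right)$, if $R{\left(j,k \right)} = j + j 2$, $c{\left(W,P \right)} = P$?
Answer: $-30$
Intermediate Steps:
$R{\left(j,k \right)} = 3 j$ ($R{\left(j,k \right)} = j + 2 j = 3 j$)
$\left(-13 + R{\left(c{\left(-3,5 \right)},z \right)}\right) \left(-15\right) = \left(-13 + 3 \cdot 5\right) \left(-15\right) = \left(-13 + 15\right) \left(-15\right) = 2 \left(-15\right) = -30$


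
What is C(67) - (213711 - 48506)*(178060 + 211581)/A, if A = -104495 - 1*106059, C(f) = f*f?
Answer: 65315818311/210554 ≈ 3.1021e+5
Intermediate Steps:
C(f) = f²
A = -210554 (A = -104495 - 106059 = -210554)
C(67) - (213711 - 48506)*(178060 + 211581)/A = 67² - (213711 - 48506)*(178060 + 211581)/(-210554) = 4489 - 165205*389641*(-1)/210554 = 4489 - 64370641405*(-1)/210554 = 4489 - 1*(-64370641405/210554) = 4489 + 64370641405/210554 = 65315818311/210554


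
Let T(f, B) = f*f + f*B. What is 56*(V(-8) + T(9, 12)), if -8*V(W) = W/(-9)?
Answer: 95200/9 ≈ 10578.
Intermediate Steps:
V(W) = W/72 (V(W) = -W/(8*(-9)) = -W*(-1)/(8*9) = -(-1)*W/72 = W/72)
T(f, B) = f² + B*f
56*(V(-8) + T(9, 12)) = 56*((1/72)*(-8) + 9*(12 + 9)) = 56*(-⅑ + 9*21) = 56*(-⅑ + 189) = 56*(1700/9) = 95200/9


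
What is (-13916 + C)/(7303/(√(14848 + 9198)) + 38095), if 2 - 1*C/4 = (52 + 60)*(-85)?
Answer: 22142334447640/34896199801341 - 176528116*√24046/34896199801341 ≈ 0.63374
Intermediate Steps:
C = 38088 (C = 8 - 4*(52 + 60)*(-85) = 8 - 448*(-85) = 8 - 4*(-9520) = 8 + 38080 = 38088)
(-13916 + C)/(7303/(√(14848 + 9198)) + 38095) = (-13916 + 38088)/(7303/(√(14848 + 9198)) + 38095) = 24172/(7303/(√24046) + 38095) = 24172/(7303*(√24046/24046) + 38095) = 24172/(7303*√24046/24046 + 38095) = 24172/(38095 + 7303*√24046/24046)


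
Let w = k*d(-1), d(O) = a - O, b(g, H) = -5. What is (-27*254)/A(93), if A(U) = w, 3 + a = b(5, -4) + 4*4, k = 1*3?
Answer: -254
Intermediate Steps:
k = 3
a = 8 (a = -3 + (-5 + 4*4) = -3 + (-5 + 16) = -3 + 11 = 8)
d(O) = 8 - O
w = 27 (w = 3*(8 - 1*(-1)) = 3*(8 + 1) = 3*9 = 27)
A(U) = 27
(-27*254)/A(93) = -27*254/27 = -6858*1/27 = -254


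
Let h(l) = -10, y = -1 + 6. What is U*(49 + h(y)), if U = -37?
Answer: -1443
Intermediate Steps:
y = 5
U*(49 + h(y)) = -37*(49 - 10) = -37*39 = -1443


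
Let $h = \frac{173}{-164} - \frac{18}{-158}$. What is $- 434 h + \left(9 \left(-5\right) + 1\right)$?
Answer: $\frac{2360415}{6478} \approx 364.37$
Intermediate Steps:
$h = - \frac{12191}{12956}$ ($h = 173 \left(- \frac{1}{164}\right) - - \frac{9}{79} = - \frac{173}{164} + \frac{9}{79} = - \frac{12191}{12956} \approx -0.94095$)
$- 434 h + \left(9 \left(-5\right) + 1\right) = \left(-434\right) \left(- \frac{12191}{12956}\right) + \left(9 \left(-5\right) + 1\right) = \frac{2645447}{6478} + \left(-45 + 1\right) = \frac{2645447}{6478} - 44 = \frac{2360415}{6478}$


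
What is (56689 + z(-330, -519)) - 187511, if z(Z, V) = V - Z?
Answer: -131011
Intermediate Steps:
(56689 + z(-330, -519)) - 187511 = (56689 + (-519 - 1*(-330))) - 187511 = (56689 + (-519 + 330)) - 187511 = (56689 - 189) - 187511 = 56500 - 187511 = -131011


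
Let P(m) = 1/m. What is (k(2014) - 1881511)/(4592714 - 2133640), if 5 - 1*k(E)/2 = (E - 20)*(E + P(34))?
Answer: -168528655/41804258 ≈ -4.0314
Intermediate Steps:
k(E) = 10 - 2*(-20 + E)*(1/34 + E) (k(E) = 10 - 2*(E - 20)*(E + 1/34) = 10 - 2*(-20 + E)*(E + 1/34) = 10 - 2*(-20 + E)*(1/34 + E))
(k(2014) - 1881511)/(4592714 - 2133640) = ((190/17 - 2*2014**2 + (679/17)*2014) - 1881511)/(4592714 - 2133640) = ((190/17 - 2*4056196 + 1367506/17) - 1881511)/2459074 = ((190/17 - 8112392 + 1367506/17) - 1881511)*(1/2459074) = (-136542968/17 - 1881511)*(1/2459074) = -168528655/17*1/2459074 = -168528655/41804258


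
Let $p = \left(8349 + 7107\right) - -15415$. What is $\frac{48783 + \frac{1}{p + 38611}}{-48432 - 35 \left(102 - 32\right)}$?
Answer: $- \frac{3389540407}{3535383124} \approx -0.95875$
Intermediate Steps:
$p = 30871$ ($p = 15456 + 15415 = 30871$)
$\frac{48783 + \frac{1}{p + 38611}}{-48432 - 35 \left(102 - 32\right)} = \frac{48783 + \frac{1}{30871 + 38611}}{-48432 - 35 \left(102 - 32\right)} = \frac{48783 + \frac{1}{69482}}{-48432 - 2450} = \frac{3389540407}{69482 \left(-50882\right)} = \frac{3389540407}{69482} \left(- \frac{1}{50882}\right) = - \frac{3389540407}{3535383124}$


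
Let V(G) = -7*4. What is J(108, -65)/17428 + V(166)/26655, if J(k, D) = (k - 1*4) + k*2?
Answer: 2010404/116135835 ≈ 0.017311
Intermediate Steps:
J(k, D) = -4 + 3*k (J(k, D) = (k - 4) + 2*k = (-4 + k) + 2*k = -4 + 3*k)
V(G) = -28
J(108, -65)/17428 + V(166)/26655 = (-4 + 3*108)/17428 - 28/26655 = (-4 + 324)*(1/17428) - 28*1/26655 = 320*(1/17428) - 28/26655 = 80/4357 - 28/26655 = 2010404/116135835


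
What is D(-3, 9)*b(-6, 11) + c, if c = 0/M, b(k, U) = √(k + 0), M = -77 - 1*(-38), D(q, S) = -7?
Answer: -7*I*√6 ≈ -17.146*I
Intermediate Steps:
M = -39 (M = -77 + 38 = -39)
b(k, U) = √k
c = 0 (c = 0/(-39) = 0*(-1/39) = 0)
D(-3, 9)*b(-6, 11) + c = -7*I*√6 + 0 = -7*I*√6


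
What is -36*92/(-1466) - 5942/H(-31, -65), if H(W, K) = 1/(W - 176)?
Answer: 901587258/733 ≈ 1.2300e+6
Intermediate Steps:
H(W, K) = 1/(-176 + W)
-36*92/(-1466) - 5942/H(-31, -65) = -36*92/(-1466) - 5942/(1/(-176 - 31)) = -3312*(-1/1466) - 5942/(1/(-207)) = 1656/733 - 5942/(-1/207) = 1656/733 - 5942*(-207) = 1656/733 + 1229994 = 901587258/733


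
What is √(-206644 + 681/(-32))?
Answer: 73*I*√2482/8 ≈ 454.6*I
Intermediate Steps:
√(-206644 + 681/(-32)) = √(-206644 + 681*(-1/32)) = √(-206644 - 681/32) = √(-6613289/32) = 73*I*√2482/8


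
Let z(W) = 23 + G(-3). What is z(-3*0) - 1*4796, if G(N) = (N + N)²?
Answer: -4737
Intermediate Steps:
G(N) = 4*N² (G(N) = (2*N)² = 4*N²)
z(W) = 59 (z(W) = 23 + 4*(-3)² = 23 + 4*9 = 23 + 36 = 59)
z(-3*0) - 1*4796 = 59 - 1*4796 = 59 - 4796 = -4737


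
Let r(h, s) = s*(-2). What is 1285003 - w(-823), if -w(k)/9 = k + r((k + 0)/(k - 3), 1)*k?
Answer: 1292410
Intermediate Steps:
r(h, s) = -2*s
w(k) = 9*k (w(k) = -9*(k + (-2*1)*k) = -9*(k - 2*k) = -(-9)*k = 9*k)
1285003 - w(-823) = 1285003 - 9*(-823) = 1285003 - 1*(-7407) = 1285003 + 7407 = 1292410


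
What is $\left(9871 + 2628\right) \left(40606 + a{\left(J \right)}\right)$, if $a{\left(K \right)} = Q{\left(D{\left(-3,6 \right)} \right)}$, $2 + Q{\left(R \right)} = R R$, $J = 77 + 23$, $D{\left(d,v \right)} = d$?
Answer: $507621887$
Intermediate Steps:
$J = 100$
$Q{\left(R \right)} = -2 + R^{2}$ ($Q{\left(R \right)} = -2 + R R = -2 + R^{2}$)
$a{\left(K \right)} = 7$ ($a{\left(K \right)} = -2 + \left(-3\right)^{2} = -2 + 9 = 7$)
$\left(9871 + 2628\right) \left(40606 + a{\left(J \right)}\right) = \left(9871 + 2628\right) \left(40606 + 7\right) = 12499 \cdot 40613 = 507621887$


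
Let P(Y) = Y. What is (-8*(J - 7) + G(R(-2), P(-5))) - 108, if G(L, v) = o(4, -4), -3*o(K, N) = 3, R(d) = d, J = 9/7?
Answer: -443/7 ≈ -63.286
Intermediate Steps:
J = 9/7 (J = 9*(⅐) = 9/7 ≈ 1.2857)
o(K, N) = -1 (o(K, N) = -⅓*3 = -1)
G(L, v) = -1
(-8*(J - 7) + G(R(-2), P(-5))) - 108 = (-8*(9/7 - 7) - 1) - 108 = (-8*(-40/7) - 1) - 108 = (320/7 - 1) - 108 = 313/7 - 108 = -443/7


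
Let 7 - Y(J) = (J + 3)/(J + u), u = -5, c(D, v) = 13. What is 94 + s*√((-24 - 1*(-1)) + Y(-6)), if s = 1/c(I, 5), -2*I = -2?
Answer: 94 + I*√1969/143 ≈ 94.0 + 0.3103*I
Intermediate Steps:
I = 1 (I = -½*(-2) = 1)
Y(J) = 7 - (3 + J)/(-5 + J) (Y(J) = 7 - (J + 3)/(J - 5) = 7 - (3 + J)/(-5 + J))
s = 1/13 ≈ 0.076923
94 + s*√((-24 - 1*(-1)) + Y(-6)) = 94 + √((-24 - 1*(-1)) + 2*(-19 + 3*(-6))/(-5 - 6))/13 = 94 + √((-24 + 1) + 2*(-19 - 18)/(-11))/13 = 94 + √(-23 + 2*(-1/11)*(-37))/13 = 94 + √(-23 + 74/11)/13 = 94 + √(-179/11)/13 = 94 + (I*√1969/11)/13 = 94 + I*√1969/143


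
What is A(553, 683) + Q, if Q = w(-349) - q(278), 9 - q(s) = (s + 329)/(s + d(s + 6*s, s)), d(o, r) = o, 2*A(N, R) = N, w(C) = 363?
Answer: 1402839/2224 ≈ 630.77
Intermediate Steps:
A(N, R) = N/2
q(s) = 9 - (329 + s)/(8*s) (q(s) = 9 - (s + 329)/(s + (s + 6*s)) = 9 - (329 + s)/(s + 7*s) = 9 - (329 + s)/(8*s))
Q = 787903/2224 (Q = 363 - (-329 + 71*278)/(8*278) = 363 - (-329 + 19738)/(8*278) = 363 - 19409/(8*278) = 363 - 1*19409/2224 = 363 - 19409/2224 = 787903/2224 ≈ 354.27)
A(553, 683) + Q = (1/2)*553 + 787903/2224 = 553/2 + 787903/2224 = 1402839/2224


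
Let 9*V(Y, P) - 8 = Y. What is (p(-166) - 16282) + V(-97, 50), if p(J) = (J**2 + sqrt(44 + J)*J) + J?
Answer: 99883/9 - 166*I*sqrt(122) ≈ 11098.0 - 1833.5*I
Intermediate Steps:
p(J) = J + J**2 + J*sqrt(44 + J) (p(J) = (J**2 + J*sqrt(44 + J)) + J = J + J**2 + J*sqrt(44 + J))
V(Y, P) = 8/9 + Y/9
(p(-166) - 16282) + V(-97, 50) = (-166*(1 - 166 + sqrt(44 - 166)) - 16282) + (8/9 + (1/9)*(-97)) = (-166*(1 - 166 + sqrt(-122)) - 16282) + (8/9 - 97/9) = (-166*(1 - 166 + I*sqrt(122)) - 16282) - 89/9 = (-166*(-165 + I*sqrt(122)) - 16282) - 89/9 = ((27390 - 166*I*sqrt(122)) - 16282) - 89/9 = (11108 - 166*I*sqrt(122)) - 89/9 = 99883/9 - 166*I*sqrt(122)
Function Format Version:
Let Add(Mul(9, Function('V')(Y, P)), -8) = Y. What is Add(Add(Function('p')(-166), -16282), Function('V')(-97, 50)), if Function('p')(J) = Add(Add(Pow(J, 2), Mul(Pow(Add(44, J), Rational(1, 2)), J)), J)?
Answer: Add(Rational(99883, 9), Mul(-166, I, Pow(122, Rational(1, 2)))) ≈ Add(11098., Mul(-1833.5, I))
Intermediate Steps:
Function('p')(J) = Add(J, Pow(J, 2), Mul(J, Pow(Add(44, J), Rational(1, 2)))) (Function('p')(J) = Add(Add(Pow(J, 2), Mul(J, Pow(Add(44, J), Rational(1, 2)))), J) = Add(J, Pow(J, 2), Mul(J, Pow(Add(44, J), Rational(1, 2)))))
Function('V')(Y, P) = Add(Rational(8, 9), Mul(Rational(1, 9), Y))
Add(Add(Function('p')(-166), -16282), Function('V')(-97, 50)) = Add(Add(Mul(-166, Add(1, -166, Pow(Add(44, -166), Rational(1, 2)))), -16282), Add(Rational(8, 9), Mul(Rational(1, 9), -97))) = Add(Add(Mul(-166, Add(1, -166, Pow(-122, Rational(1, 2)))), -16282), Add(Rational(8, 9), Rational(-97, 9))) = Add(Add(Mul(-166, Add(1, -166, Mul(I, Pow(122, Rational(1, 2))))), -16282), Rational(-89, 9)) = Add(Add(Mul(-166, Add(-165, Mul(I, Pow(122, Rational(1, 2))))), -16282), Rational(-89, 9)) = Add(Add(Add(27390, Mul(-166, I, Pow(122, Rational(1, 2)))), -16282), Rational(-89, 9)) = Add(Add(11108, Mul(-166, I, Pow(122, Rational(1, 2)))), Rational(-89, 9)) = Add(Rational(99883, 9), Mul(-166, I, Pow(122, Rational(1, 2))))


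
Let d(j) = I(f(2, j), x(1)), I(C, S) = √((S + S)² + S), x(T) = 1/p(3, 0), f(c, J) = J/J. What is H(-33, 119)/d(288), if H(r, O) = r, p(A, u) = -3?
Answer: -99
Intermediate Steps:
f(c, J) = 1
x(T) = -⅓ (x(T) = 1/(-3) = -⅓)
I(C, S) = √(S + 4*S²) (I(C, S) = √((2*S)² + S) = √(4*S² + S) = √(S + 4*S²))
d(j) = ⅓ (d(j) = √(-(1 + 4*(-⅓))/3) = √(-(1 - 4/3)/3) = √(-⅓*(-⅓)) = √(⅑) = ⅓)
H(-33, 119)/d(288) = -33/⅓ = -33*3 = -99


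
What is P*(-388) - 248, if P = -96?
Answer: 37000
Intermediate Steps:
P*(-388) - 248 = -96*(-388) - 248 = 37248 - 248 = 37000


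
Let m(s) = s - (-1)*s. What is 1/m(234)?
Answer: 1/468 ≈ 0.0021368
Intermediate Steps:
m(s) = 2*s (m(s) = s + s = 2*s)
1/m(234) = 1/(2*234) = 1/468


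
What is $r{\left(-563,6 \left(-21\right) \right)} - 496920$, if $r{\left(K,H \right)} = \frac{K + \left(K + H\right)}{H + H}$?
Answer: $- \frac{31305647}{63} \approx -4.9692 \cdot 10^{5}$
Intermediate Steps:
$r{\left(K,H \right)} = \frac{H + 2 K}{2 H}$ ($r{\left(K,H \right)} = \frac{K + \left(H + K\right)}{2 H} = \left(H + 2 K\right) \frac{1}{2 H} = \frac{H + 2 K}{2 H}$)
$r{\left(-563,6 \left(-21\right) \right)} - 496920 = \frac{-563 + \frac{6 \left(-21\right)}{2}}{6 \left(-21\right)} - 496920 = \frac{-563 + \frac{1}{2} \left(-126\right)}{-126} - 496920 = - \frac{-563 - 63}{126} - 496920 = \left(- \frac{1}{126}\right) \left(-626\right) - 496920 = \frac{313}{63} - 496920 = - \frac{31305647}{63}$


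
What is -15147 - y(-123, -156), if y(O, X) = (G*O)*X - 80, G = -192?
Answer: 3669029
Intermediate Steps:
y(O, X) = -80 - 192*O*X (y(O, X) = (-192*O)*X - 80 = -192*O*X - 80 = -80 - 192*O*X)
-15147 - y(-123, -156) = -15147 - (-80 - 192*(-123)*(-156)) = -15147 - (-80 - 3684096) = -15147 - 1*(-3684176) = -15147 + 3684176 = 3669029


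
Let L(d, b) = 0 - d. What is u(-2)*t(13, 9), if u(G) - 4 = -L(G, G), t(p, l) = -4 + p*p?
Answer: 330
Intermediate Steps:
L(d, b) = -d
t(p, l) = -4 + p²
u(G) = 4 + G (u(G) = 4 - (-1)*G = 4 + G)
u(-2)*t(13, 9) = (4 - 2)*(-4 + 13²) = 2*(-4 + 169) = 2*165 = 330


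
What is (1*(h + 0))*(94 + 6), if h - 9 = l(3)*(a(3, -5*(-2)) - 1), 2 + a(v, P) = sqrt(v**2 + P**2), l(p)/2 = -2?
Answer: 2100 - 400*sqrt(109) ≈ -2076.1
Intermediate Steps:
l(p) = -4 (l(p) = 2*(-2) = -4)
a(v, P) = -2 + sqrt(P**2 + v**2) (a(v, P) = -2 + sqrt(v**2 + P**2) = -2 + sqrt(P**2 + v**2))
h = 21 - 4*sqrt(109) (h = 9 - 4*((-2 + sqrt((-5*(-2))**2 + 3**2)) - 1) = 9 - 4*((-2 + sqrt(10**2 + 9)) - 1) = 9 - 4*((-2 + sqrt(100 + 9)) - 1) = 9 - 4*((-2 + sqrt(109)) - 1) = 9 - 4*(-3 + sqrt(109)) = 9 + (12 - 4*sqrt(109)) = 21 - 4*sqrt(109) ≈ -20.761)
(1*(h + 0))*(94 + 6) = (1*((21 - 4*sqrt(109)) + 0))*(94 + 6) = (1*(21 - 4*sqrt(109)))*100 = (21 - 4*sqrt(109))*100 = 2100 - 400*sqrt(109)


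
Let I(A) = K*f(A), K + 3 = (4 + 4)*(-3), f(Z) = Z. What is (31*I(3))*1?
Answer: -2511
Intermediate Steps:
K = -27 (K = -3 + (4 + 4)*(-3) = -3 + 8*(-3) = -3 - 24 = -27)
I(A) = -27*A
(31*I(3))*1 = (31*(-27*3))*1 = (31*(-81))*1 = -2511*1 = -2511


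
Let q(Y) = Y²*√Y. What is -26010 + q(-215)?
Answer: -26010 + 46225*I*√215 ≈ -26010.0 + 6.7779e+5*I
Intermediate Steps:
q(Y) = Y^(5/2)
-26010 + q(-215) = -26010 + (-215)^(5/2) = -26010 + 46225*I*√215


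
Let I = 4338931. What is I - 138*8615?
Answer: 3150061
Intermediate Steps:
I - 138*8615 = 4338931 - 138*8615 = 4338931 - 1*1188870 = 4338931 - 1188870 = 3150061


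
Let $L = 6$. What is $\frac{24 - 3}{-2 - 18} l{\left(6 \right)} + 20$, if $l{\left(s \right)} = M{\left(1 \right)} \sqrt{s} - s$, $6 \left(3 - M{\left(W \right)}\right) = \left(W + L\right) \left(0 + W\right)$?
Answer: $\frac{263}{10} - \frac{77 \sqrt{6}}{40} \approx 21.585$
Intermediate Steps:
$M{\left(W \right)} = 3 - \frac{W \left(6 + W\right)}{6}$ ($M{\left(W \right)} = 3 - \frac{\left(W + 6\right) \left(0 + W\right)}{6} = 3 - \frac{\left(6 + W\right) W}{6} = 3 - \frac{W \left(6 + W\right)}{6}$)
$l{\left(s \right)} = - s + \frac{11 \sqrt{s}}{6}$ ($l{\left(s \right)} = \left(3 - 1 - \frac{1^{2}}{6}\right) \sqrt{s} - s = \left(3 - 1 - \frac{1}{6}\right) \sqrt{s} - s = \frac{11 \sqrt{s}}{6} - s = - s + \frac{11 \sqrt{s}}{6}$)
$\frac{24 - 3}{-2 - 18} l{\left(6 \right)} + 20 = \frac{24 - 3}{-2 - 18} \left(\left(-1\right) 6 + \frac{11 \sqrt{6}}{6}\right) + 20 = \frac{21}{-20} \left(-6 + \frac{11 \sqrt{6}}{6}\right) + 20 = 21 \left(- \frac{1}{20}\right) \left(-6 + \frac{11 \sqrt{6}}{6}\right) + 20 = - \frac{21 \left(-6 + \frac{11 \sqrt{6}}{6}\right)}{20} + 20 = \left(\frac{63}{10} - \frac{77 \sqrt{6}}{40}\right) + 20 = \frac{263}{10} - \frac{77 \sqrt{6}}{40}$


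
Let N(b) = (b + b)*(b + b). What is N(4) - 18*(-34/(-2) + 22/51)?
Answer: -4246/17 ≈ -249.76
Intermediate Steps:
N(b) = 4*b**2 (N(b) = (2*b)*(2*b) = 4*b**2)
N(4) - 18*(-34/(-2) + 22/51) = 4*4**2 - 18*(-34/(-2) + 22/51) = 4*16 - 18*(-34*(-1/2) + 22*(1/51)) = 64 - 18*(17 + 22/51) = 64 - 18*889/51 = 64 - 5334/17 = -4246/17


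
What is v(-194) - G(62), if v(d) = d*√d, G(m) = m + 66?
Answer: -128 - 194*I*√194 ≈ -128.0 - 2702.1*I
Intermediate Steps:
G(m) = 66 + m
v(d) = d^(3/2)
v(-194) - G(62) = (-194)^(3/2) - (66 + 62) = -194*I*√194 - 1*128 = -194*I*√194 - 128 = -128 - 194*I*√194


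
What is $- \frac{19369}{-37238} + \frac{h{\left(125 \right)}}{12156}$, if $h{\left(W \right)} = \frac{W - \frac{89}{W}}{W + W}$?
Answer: $\frac{919797175571}{1768223156250} \approx 0.52018$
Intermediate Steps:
$h{\left(W \right)} = \frac{W - \frac{89}{W}}{2 W}$
$- \frac{19369}{-37238} + \frac{h{\left(125 \right)}}{12156} = - \frac{19369}{-37238} + \frac{\frac{1}{2} \cdot \frac{1}{15625} \left(-89 + 125^{2}\right)}{12156} = \left(-19369\right) \left(- \frac{1}{37238}\right) + \frac{1}{2} \cdot \frac{1}{15625} \left(-89 + 15625\right) \frac{1}{12156} = \frac{19369}{37238} + \frac{1}{2} \cdot \frac{1}{15625} \cdot 15536 \cdot \frac{1}{12156} = \frac{19369}{37238} + \frac{7768}{15625} \cdot \frac{1}{12156} = \frac{19369}{37238} + \frac{1942}{47484375} = \frac{919797175571}{1768223156250}$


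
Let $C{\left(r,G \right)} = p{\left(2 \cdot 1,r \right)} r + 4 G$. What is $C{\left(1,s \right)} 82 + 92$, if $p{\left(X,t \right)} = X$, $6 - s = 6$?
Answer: $256$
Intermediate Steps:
$s = 0$ ($s = 6 - 6 = 0$)
$C{\left(r,G \right)} = 2 r + 4 G$ ($C{\left(r,G \right)} = 2 \cdot 1 r + 4 G = 2 r + 4 G$)
$C{\left(1,s \right)} 82 + 92 = \left(2 \cdot 1 + 4 \cdot 0\right) 82 + 92 = \left(2 + 0\right) 82 + 92 = 2 \cdot 82 + 92 = 164 + 92 = 256$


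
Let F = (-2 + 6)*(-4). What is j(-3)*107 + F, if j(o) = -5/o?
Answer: 487/3 ≈ 162.33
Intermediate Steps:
F = -16 (F = 4*(-4) = -16)
j(-3)*107 + F = -5/(-3)*107 - 16 = -5*(-1/3)*107 - 16 = (5/3)*107 - 16 = 535/3 - 16 = 487/3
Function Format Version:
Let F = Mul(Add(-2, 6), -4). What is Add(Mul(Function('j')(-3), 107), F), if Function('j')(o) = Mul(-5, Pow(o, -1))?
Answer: Rational(487, 3) ≈ 162.33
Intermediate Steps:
F = -16 (F = Mul(4, -4) = -16)
Add(Mul(Function('j')(-3), 107), F) = Add(Mul(Mul(-5, Pow(-3, -1)), 107), -16) = Add(Mul(Mul(-5, Rational(-1, 3)), 107), -16) = Add(Mul(Rational(5, 3), 107), -16) = Add(Rational(535, 3), -16) = Rational(487, 3)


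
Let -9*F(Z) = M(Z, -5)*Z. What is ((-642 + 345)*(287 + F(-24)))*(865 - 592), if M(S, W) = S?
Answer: -18081063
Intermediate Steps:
F(Z) = -Z²/9 (F(Z) = -Z*Z/9 = -Z²/9)
((-642 + 345)*(287 + F(-24)))*(865 - 592) = ((-642 + 345)*(287 - ⅑*(-24)²))*(865 - 592) = -297*(287 - ⅑*576)*273 = -297*(287 - 64)*273 = -297*223*273 = -66231*273 = -18081063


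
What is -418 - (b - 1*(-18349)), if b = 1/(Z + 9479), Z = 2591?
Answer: -226517691/12070 ≈ -18767.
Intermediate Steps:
b = 1/12070 (b = 1/(2591 + 9479) = 1/12070 ≈ 8.2850e-5)
-418 - (b - 1*(-18349)) = -418 - (1/12070 - 1*(-18349)) = -418 - (1/12070 + 18349) = -418 - 1*221472431/12070 = -418 - 221472431/12070 = -226517691/12070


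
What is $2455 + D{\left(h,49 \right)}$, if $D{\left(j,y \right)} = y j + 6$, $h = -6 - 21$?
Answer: $1138$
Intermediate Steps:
$h = -27$ ($h = -6 - 21 = -27$)
$D{\left(j,y \right)} = 6 + j y$ ($D{\left(j,y \right)} = j y + 6 = 6 + j y$)
$2455 + D{\left(h,49 \right)} = 2455 + \left(6 - 1323\right) = 2455 - 1317 = 1138$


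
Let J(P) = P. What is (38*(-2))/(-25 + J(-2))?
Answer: 76/27 ≈ 2.8148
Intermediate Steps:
(38*(-2))/(-25 + J(-2)) = (38*(-2))/(-25 - 2) = -76/(-27) = -76*(-1/27) = 76/27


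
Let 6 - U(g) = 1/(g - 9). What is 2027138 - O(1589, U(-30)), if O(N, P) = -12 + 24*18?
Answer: 2026718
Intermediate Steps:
U(g) = 6 - 1/(-9 + g) (U(g) = 6 - 1/(g - 9) = 6 - 1/(-9 + g))
O(N, P) = 420 (O(N, P) = -12 + 432 = 420)
2027138 - O(1589, U(-30)) = 2027138 - 1*420 = 2027138 - 420 = 2026718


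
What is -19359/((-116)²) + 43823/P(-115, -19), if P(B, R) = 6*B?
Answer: -301519999/4642320 ≈ -64.950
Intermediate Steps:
-19359/((-116)²) + 43823/P(-115, -19) = -19359/((-116)²) + 43823/((6*(-115))) = -19359/13456 + 43823/(-690) = -19359*1/13456 + 43823*(-1/690) = -19359/13456 - 43823/690 = -301519999/4642320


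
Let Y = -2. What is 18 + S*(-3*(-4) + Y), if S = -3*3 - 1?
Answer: -82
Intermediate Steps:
S = -10 (S = -9 - 1 = -10)
18 + S*(-3*(-4) + Y) = 18 - 10*(-3*(-4) - 2) = 18 - 10*(12 - 2) = 18 - 10*10 = 18 - 100 = -82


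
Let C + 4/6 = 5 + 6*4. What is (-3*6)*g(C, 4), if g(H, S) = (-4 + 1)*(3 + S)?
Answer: 378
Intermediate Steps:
C = 85/3 (C = -⅔ + (5 + 6*4) = -⅔ + (5 + 24) = -⅔ + 29 = 85/3 ≈ 28.333)
g(H, S) = -9 - 3*S (g(H, S) = -3*(3 + S) = -9 - 3*S)
(-3*6)*g(C, 4) = (-3*6)*(-9 - 3*4) = -18*(-9 - 12) = -18*(-21) = 378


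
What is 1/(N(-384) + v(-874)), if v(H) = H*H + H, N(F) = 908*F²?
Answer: 1/134653050 ≈ 7.4265e-9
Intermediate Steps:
v(H) = H + H² (v(H) = H² + H = H + H²)
1/(N(-384) + v(-874)) = 1/(908*(-384)² - 874*(1 - 874)) = 1/(908*147456 - 874*(-873)) = 1/(133890048 + 763002) = 1/134653050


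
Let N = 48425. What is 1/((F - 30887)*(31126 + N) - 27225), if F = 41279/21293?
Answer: -21293/52316150272137 ≈ -4.0701e-10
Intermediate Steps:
F = 41279/21293 (F = 41279*(1/21293) = 41279/21293 ≈ 1.9386)
1/((F - 30887)*(31126 + N) - 27225) = 1/((41279/21293 - 30887)*(31126 + 48425) - 27225) = 1/(-657635612/21293*79551 - 27225) = 1/(-52315570570212/21293 - 27225) = 1/(-52316150272137/21293) = -21293/52316150272137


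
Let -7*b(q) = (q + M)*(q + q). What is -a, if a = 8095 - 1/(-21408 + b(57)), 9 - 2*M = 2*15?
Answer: -1255995922/155157 ≈ -8095.0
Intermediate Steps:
M = -21/2 (M = 9/2 - 15 = -21/2 ≈ -10.500)
b(q) = -2*q*(-21/2 + q)/7 (b(q) = -(q - 21/2)*(q + q)/7 = -(-21/2 + q)*2*q/7 = -2*q*(-21/2 + q)/7)
a = 1255995922/155157 (a = 8095 - 1/(-21408 + (⅐)*57*(21 - 2*57)) = 8095 - 1/(-21408 + (⅐)*57*(21 - 114)) = 8095 - 1/(-21408 + (⅐)*57*(-93)) = 8095 - 1/(-21408 - 5301/7) = 8095 - 1/(-155157/7) = 8095 - 1*(-7/155157) = 8095 + 7/155157 = 1255995922/155157 ≈ 8095.0)
-a = -1*1255995922/155157 = -1255995922/155157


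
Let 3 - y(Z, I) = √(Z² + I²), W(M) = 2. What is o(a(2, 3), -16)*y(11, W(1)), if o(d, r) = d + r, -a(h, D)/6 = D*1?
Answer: -102 + 170*√5 ≈ 278.13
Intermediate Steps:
a(h, D) = -6*D
y(Z, I) = 3 - √(I² + Z²) (y(Z, I) = 3 - √(Z² + I²) = 3 - √(I² + Z²))
o(a(2, 3), -16)*y(11, W(1)) = (-6*3 - 16)*(3 - √(2² + 11²)) = (-18 - 16)*(3 - √(4 + 121)) = -34*(3 - √125) = -34*(3 - 5*√5) = -102 + 170*√5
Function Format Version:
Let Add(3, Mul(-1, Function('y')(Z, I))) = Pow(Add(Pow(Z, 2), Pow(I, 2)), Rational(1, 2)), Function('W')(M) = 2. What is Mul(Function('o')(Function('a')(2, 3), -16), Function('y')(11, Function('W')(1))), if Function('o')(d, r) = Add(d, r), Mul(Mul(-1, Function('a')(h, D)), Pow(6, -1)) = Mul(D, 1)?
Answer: Add(-102, Mul(170, Pow(5, Rational(1, 2)))) ≈ 278.13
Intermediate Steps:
Function('a')(h, D) = Mul(-6, D) (Function('a')(h, D) = Mul(-6, Mul(D, 1)) = Mul(-6, D))
Function('y')(Z, I) = Add(3, Mul(-1, Pow(Add(Pow(I, 2), Pow(Z, 2)), Rational(1, 2)))) (Function('y')(Z, I) = Add(3, Mul(-1, Pow(Add(Pow(Z, 2), Pow(I, 2)), Rational(1, 2)))) = Add(3, Mul(-1, Pow(Add(Pow(I, 2), Pow(Z, 2)), Rational(1, 2)))))
Mul(Function('o')(Function('a')(2, 3), -16), Function('y')(11, Function('W')(1))) = Mul(Add(Mul(-6, 3), -16), Add(3, Mul(-1, Pow(Add(Pow(2, 2), Pow(11, 2)), Rational(1, 2))))) = Mul(Add(-18, -16), Add(3, Mul(-1, Pow(Add(4, 121), Rational(1, 2))))) = Mul(-34, Add(3, Mul(-1, Pow(125, Rational(1, 2))))) = Mul(-34, Add(3, Mul(-1, Mul(5, Pow(5, Rational(1, 2)))))) = Mul(-34, Add(3, Mul(-5, Pow(5, Rational(1, 2))))) = Add(-102, Mul(170, Pow(5, Rational(1, 2))))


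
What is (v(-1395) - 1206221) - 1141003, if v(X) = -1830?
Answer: -2349054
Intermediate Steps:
(v(-1395) - 1206221) - 1141003 = (-1830 - 1206221) - 1141003 = -1208051 - 1141003 = -2349054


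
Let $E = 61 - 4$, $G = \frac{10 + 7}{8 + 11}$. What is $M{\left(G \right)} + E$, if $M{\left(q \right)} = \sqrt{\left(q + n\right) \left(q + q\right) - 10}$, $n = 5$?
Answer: $57 + \frac{3 \sqrt{22}}{19} \approx 57.741$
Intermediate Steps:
$G = \frac{17}{19} \approx 0.89474$
$E = 57$ ($E = 61 - 4 = 57$)
$M{\left(q \right)} = \sqrt{-10 + 2 q \left(5 + q\right)}$ ($M{\left(q \right)} = \sqrt{\left(q + 5\right) \left(q + q\right) - 10} = \sqrt{\left(5 + q\right) 2 q - 10} = \sqrt{2 q \left(5 + q\right) - 10} = \sqrt{-10 + 2 q \left(5 + q\right)}$)
$M{\left(G \right)} + E = \sqrt{-10 + 2 \left(\frac{17}{19}\right)^{2} + 10 \cdot \frac{17}{19}} + 57 = \sqrt{-10 + 2 \cdot \frac{289}{361} + \frac{170}{19}} + 57 = \sqrt{-10 + \frac{578}{361} + \frac{170}{19}} + 57 = \sqrt{\frac{198}{361}} + 57 = \frac{3 \sqrt{22}}{19} + 57 = 57 + \frac{3 \sqrt{22}}{19}$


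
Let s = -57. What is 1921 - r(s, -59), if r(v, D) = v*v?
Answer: -1328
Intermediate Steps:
r(v, D) = v²
1921 - r(s, -59) = 1921 - 1*(-57)² = 1921 - 1*3249 = 1921 - 3249 = -1328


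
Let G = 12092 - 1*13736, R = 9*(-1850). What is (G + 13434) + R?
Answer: -4860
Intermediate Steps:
R = -16650
G = -1644 (G = 12092 - 13736 = -1644)
(G + 13434) + R = (-1644 + 13434) - 16650 = 11790 - 16650 = -4860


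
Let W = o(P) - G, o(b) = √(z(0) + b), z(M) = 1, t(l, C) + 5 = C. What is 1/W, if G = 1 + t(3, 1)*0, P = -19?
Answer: -I/(I + 3*√2) ≈ -0.052632 - 0.2233*I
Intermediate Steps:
t(l, C) = -5 + C
o(b) = √(1 + b)
G = 1 (G = 1 + (-5 + 1)*0 = 1 - 4*0 = 1 + 0 = 1)
W = -1 + 3*I*√2 (W = √(1 - 19) - 1*1 = √(-18) - 1 = 3*I*√2 - 1 = -1 + 3*I*√2 ≈ -1.0 + 4.2426*I)
1/W = 1/(-1 + 3*I*√2)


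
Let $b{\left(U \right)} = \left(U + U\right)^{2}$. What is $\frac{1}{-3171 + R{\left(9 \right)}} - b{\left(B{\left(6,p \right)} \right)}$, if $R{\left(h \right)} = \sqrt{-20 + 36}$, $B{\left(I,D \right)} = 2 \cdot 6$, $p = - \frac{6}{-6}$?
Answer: $- \frac{1824193}{3167} \approx -576.0$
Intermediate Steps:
$p = 1$ ($p = \left(-6\right) \left(- \frac{1}{6}\right) = 1$)
$B{\left(I,D \right)} = 12$
$b{\left(U \right)} = 4 U^{2}$ ($b{\left(U \right)} = \left(2 U\right)^{2} = 4 U^{2}$)
$R{\left(h \right)} = 4$ ($R{\left(h \right)} = \sqrt{16} = 4$)
$\frac{1}{-3171 + R{\left(9 \right)}} - b{\left(B{\left(6,p \right)} \right)} = \frac{1}{-3171 + 4} - 4 \cdot 12^{2} = \frac{1}{-3167} - 4 \cdot 144 = - \frac{1}{3167} - 576 = - \frac{1824193}{3167}$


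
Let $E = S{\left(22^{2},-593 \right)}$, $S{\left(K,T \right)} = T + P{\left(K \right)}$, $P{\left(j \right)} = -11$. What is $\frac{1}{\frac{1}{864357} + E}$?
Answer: $- \frac{864357}{522071627} \approx -0.0016556$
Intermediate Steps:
$S{\left(K,T \right)} = -11 + T$ ($S{\left(K,T \right)} = T - 11 = -11 + T$)
$E = -604$ ($E = -11 - 593 = -604$)
$\frac{1}{\frac{1}{864357} + E} = \frac{1}{\frac{1}{864357} - 604} = \frac{1}{- \frac{522071627}{864357}} = - \frac{864357}{522071627}$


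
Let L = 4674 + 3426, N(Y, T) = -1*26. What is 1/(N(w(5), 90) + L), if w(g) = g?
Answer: 1/8074 ≈ 0.00012385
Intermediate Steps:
N(Y, T) = -26
L = 8100
1/(N(w(5), 90) + L) = 1/(-26 + 8100) = 1/8074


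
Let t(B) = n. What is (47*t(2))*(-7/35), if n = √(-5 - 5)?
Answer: -47*I*√10/5 ≈ -29.725*I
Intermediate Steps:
n = I*√10 (n = √(-10) = I*√10 ≈ 3.1623*I)
t(B) = I*√10
(47*t(2))*(-7/35) = (47*(I*√10))*(-7/35) = (47*I*√10)*(-7*1/35) = (47*I*√10)*(-⅕) = -47*I*√10/5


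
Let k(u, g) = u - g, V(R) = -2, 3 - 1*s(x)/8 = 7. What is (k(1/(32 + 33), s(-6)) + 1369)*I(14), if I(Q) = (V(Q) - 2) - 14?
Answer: -1639188/65 ≈ -25218.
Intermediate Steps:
s(x) = -32 (s(x) = 24 - 8*7 = 24 - 56 = -32)
I(Q) = -18 (I(Q) = (-2 - 2) - 14 = -4 - 14 = -18)
(k(1/(32 + 33), s(-6)) + 1369)*I(14) = ((1/(32 + 33) - 1*(-32)) + 1369)*(-18) = ((1/65 + 32) + 1369)*(-18) = (2081/65 + 1369)*(-18) = (91066/65)*(-18) = -1639188/65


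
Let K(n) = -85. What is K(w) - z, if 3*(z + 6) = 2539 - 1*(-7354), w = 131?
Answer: -10130/3 ≈ -3376.7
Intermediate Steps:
z = 9875/3 (z = -6 + (2539 - 1*(-7354))/3 = -6 + (2539 + 7354)/3 = -6 + (1/3)*9893 = -6 + 9893/3 = 9875/3 ≈ 3291.7)
K(w) - z = -85 - 1*9875/3 = -85 - 9875/3 = -10130/3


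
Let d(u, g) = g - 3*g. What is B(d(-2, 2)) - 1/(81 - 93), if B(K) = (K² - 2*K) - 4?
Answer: 241/12 ≈ 20.083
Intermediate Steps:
d(u, g) = -2*g
B(K) = -4 + K² - 2*K
B(d(-2, 2)) - 1/(81 - 93) = (-4 + (-2*2)² - (-4)*2) - 1/(81 - 93) = (-4 + (-4)² - 2*(-4)) - 1/(-12) = (-4 + 16 + 8) - 1*(-1/12) = 20 + 1/12 = 241/12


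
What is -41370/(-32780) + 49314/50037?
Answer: 122884787/54673762 ≈ 2.2476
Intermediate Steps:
-41370/(-32780) + 49314/50037 = -41370*(-1/32780) + 49314*(1/50037) = 4137/3278 + 16438/16679 = 122884787/54673762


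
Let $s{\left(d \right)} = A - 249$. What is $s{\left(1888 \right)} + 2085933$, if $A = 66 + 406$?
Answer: $2086156$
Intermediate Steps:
$A = 472$
$s{\left(d \right)} = 223$ ($s{\left(d \right)} = 472 - 249 = 223$)
$s{\left(1888 \right)} + 2085933 = 223 + 2085933 = 2086156$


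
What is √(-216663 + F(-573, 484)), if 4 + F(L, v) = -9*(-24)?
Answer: I*√216451 ≈ 465.24*I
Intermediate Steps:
F(L, v) = 212 (F(L, v) = -4 - 9*(-24) = -4 + 216 = 212)
√(-216663 + F(-573, 484)) = √(-216663 + 212) = √(-216451) = I*√216451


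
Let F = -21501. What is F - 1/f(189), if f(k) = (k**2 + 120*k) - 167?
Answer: -1252089235/58234 ≈ -21501.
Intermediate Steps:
f(k) = -167 + k**2 + 120*k
F - 1/f(189) = -21501 - 1/(-167 + 189**2 + 120*189) = -21501 - 1/(-167 + 35721 + 22680) = -21501 - 1/58234 = -1252089235/58234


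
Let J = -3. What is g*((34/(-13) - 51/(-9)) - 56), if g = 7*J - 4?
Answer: 51625/39 ≈ 1323.7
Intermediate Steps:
g = -25 (g = 7*(-3) - 4 = -21 - 4 = -25)
g*((34/(-13) - 51/(-9)) - 56) = -25*((34/(-13) - 51/(-9)) - 56) = -25*((34*(-1/13) - 51*(-⅑)) - 56) = -25*((-34/13 + 17/3) - 56) = -25*(119/39 - 56) = -25*(-2065/39) = 51625/39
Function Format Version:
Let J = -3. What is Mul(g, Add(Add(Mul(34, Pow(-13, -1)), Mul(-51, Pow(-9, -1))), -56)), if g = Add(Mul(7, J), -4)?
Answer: Rational(51625, 39) ≈ 1323.7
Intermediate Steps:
g = -25 (g = Add(Mul(7, -3), -4) = Add(-21, -4) = -25)
Mul(g, Add(Add(Mul(34, Pow(-13, -1)), Mul(-51, Pow(-9, -1))), -56)) = Mul(-25, Add(Add(Mul(34, Pow(-13, -1)), Mul(-51, Pow(-9, -1))), -56)) = Mul(-25, Add(Add(Mul(34, Rational(-1, 13)), Mul(-51, Rational(-1, 9))), -56)) = Mul(-25, Add(Add(Rational(-34, 13), Rational(17, 3)), -56)) = Mul(-25, Add(Rational(119, 39), -56)) = Mul(-25, Rational(-2065, 39)) = Rational(51625, 39)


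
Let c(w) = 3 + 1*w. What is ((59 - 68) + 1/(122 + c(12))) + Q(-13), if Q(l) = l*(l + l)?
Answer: 45074/137 ≈ 329.01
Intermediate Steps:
Q(l) = 2*l² (Q(l) = l*(2*l) = 2*l²)
c(w) = 3 + w
((59 - 68) + 1/(122 + c(12))) + Q(-13) = ((59 - 68) + 1/(122 + (3 + 12))) + 2*(-13)² = (-9 + 1/(122 + 15)) + 2*169 = (-9 + 1/137) + 338 = -1232/137 + 338 = 45074/137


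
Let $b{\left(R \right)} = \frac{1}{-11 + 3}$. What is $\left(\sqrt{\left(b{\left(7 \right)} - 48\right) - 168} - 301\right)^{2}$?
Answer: $\frac{\left(1204 - i \sqrt{3458}\right)^{2}}{16} \approx 90385.0 - 8850.1 i$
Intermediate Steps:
$b{\left(R \right)} = - \frac{1}{8}$ ($b{\left(R \right)} = \frac{1}{-8} = - \frac{1}{8}$)
$\left(\sqrt{\left(b{\left(7 \right)} - 48\right) - 168} - 301\right)^{2} = \left(\sqrt{\left(- \frac{1}{8} - 48\right) - 168} - 301\right)^{2} = \left(\sqrt{- \frac{385}{8} - 168} - 301\right)^{2} = \left(\sqrt{- \frac{1729}{8}} - 301\right)^{2} = \left(\frac{i \sqrt{3458}}{4} - 301\right)^{2} = \left(-301 + \frac{i \sqrt{3458}}{4}\right)^{2}$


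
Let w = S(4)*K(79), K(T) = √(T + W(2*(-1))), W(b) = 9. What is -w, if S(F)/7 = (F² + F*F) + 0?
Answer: -448*√22 ≈ -2101.3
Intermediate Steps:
K(T) = √(9 + T) (K(T) = √(T + 9) = √(9 + T))
S(F) = 14*F² (S(F) = 7*((F² + F*F) + 0) = 7*((F² + F²) + 0) = 7*(2*F² + 0) = 7*(2*F²) = 14*F²)
w = 448*√22 (w = (14*4²)*√(9 + 79) = (14*16)*√88 = 224*(2*√22) = 448*√22 ≈ 2101.3)
-w = -448*√22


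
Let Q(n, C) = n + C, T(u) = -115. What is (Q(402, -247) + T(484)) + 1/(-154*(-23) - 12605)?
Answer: 362519/9063 ≈ 40.000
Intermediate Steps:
Q(n, C) = C + n
(Q(402, -247) + T(484)) + 1/(-154*(-23) - 12605) = ((-247 + 402) - 115) + 1/(-154*(-23) - 12605) = (155 - 115) + 1/(3542 - 12605) = 40 + 1/(-9063) = 40 - 1/9063 = 362519/9063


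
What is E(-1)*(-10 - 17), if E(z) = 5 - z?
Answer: -162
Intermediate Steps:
E(-1)*(-10 - 17) = (5 - 1*(-1))*(-10 - 17) = (5 + 1)*(-27) = 6*(-27) = -162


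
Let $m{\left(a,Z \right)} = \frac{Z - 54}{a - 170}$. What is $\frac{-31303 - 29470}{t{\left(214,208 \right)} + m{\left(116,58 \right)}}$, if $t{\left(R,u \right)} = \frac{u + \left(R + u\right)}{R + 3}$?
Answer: $- \frac{50867001}{2368} \approx -21481.0$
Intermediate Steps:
$t{\left(R,u \right)} = \frac{R + 2 u}{3 + R}$
$m{\left(a,Z \right)} = \frac{-54 + Z}{-170 + a}$
$\frac{-31303 - 29470}{t{\left(214,208 \right)} + m{\left(116,58 \right)}} = \frac{-31303 - 29470}{\frac{214 + 2 \cdot 208}{3 + 214} + \frac{-54 + 58}{-170 + 116}} = - \frac{60773}{\frac{214 + 416}{217} + \frac{1}{-54} \cdot 4} = - \frac{60773}{\frac{1}{217} \cdot 630 - \frac{2}{27}} = - \frac{60773}{\frac{90}{31} - \frac{2}{27}} = - \frac{60773}{\frac{2368}{837}} = \left(-60773\right) \frac{837}{2368} = - \frac{50867001}{2368}$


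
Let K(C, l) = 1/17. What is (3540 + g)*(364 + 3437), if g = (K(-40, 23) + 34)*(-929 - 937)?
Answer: -3877909434/17 ≈ -2.2811e+8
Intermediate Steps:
K(C, l) = 1/17
g = -1080414/17 (g = (1/17 + 34)*(-929 - 937) = (579/17)*(-1866) = -1080414/17 ≈ -63554.)
(3540 + g)*(364 + 3437) = (3540 - 1080414/17)*(364 + 3437) = -1020234/17*3801 = -3877909434/17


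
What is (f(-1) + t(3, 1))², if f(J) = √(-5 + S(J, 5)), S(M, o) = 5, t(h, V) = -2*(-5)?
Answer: 100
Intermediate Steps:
t(h, V) = 10
f(J) = 0 (f(J) = √(-5 + 5) = √0 = 0)
(f(-1) + t(3, 1))² = (0 + 10)² = 10² = 100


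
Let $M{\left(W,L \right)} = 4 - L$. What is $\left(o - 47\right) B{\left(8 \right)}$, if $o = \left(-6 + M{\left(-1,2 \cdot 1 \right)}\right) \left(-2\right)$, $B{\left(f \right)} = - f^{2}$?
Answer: $2496$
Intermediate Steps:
$o = 8$ ($o = \left(-6 + \left(4 - 2 \cdot 1\right)\right) \left(-2\right) = \left(-6 + \left(4 - 2\right)\right) \left(-2\right) = \left(-6 + 2\right) \left(-2\right) = \left(-4\right) \left(-2\right) = 8$)
$\left(o - 47\right) B{\left(8 \right)} = \left(8 - 47\right) \left(- 8^{2}\right) = - 39 \left(\left(-1\right) 64\right) = \left(-39\right) \left(-64\right) = 2496$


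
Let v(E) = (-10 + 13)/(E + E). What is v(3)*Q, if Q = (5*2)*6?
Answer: 30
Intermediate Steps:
v(E) = 3/(2*E) (v(E) = 3/((2*E)) = 3*(1/(2*E)) = 3/(2*E))
Q = 60 (Q = 10*6 = 60)
v(3)*Q = ((3/2)/3)*60 = ((3/2)*(⅓))*60 = (½)*60 = 30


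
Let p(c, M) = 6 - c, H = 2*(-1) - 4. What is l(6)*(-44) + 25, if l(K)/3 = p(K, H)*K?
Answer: 25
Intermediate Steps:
H = -6 (H = -2 - 4 = -6)
l(K) = 3*K*(6 - K) (l(K) = 3*((6 - K)*K) = 3*(K*(6 - K)) = 3*K*(6 - K))
l(6)*(-44) + 25 = (3*6*(6 - 1*6))*(-44) + 25 = (3*6*(6 - 6))*(-44) + 25 = (3*6*0)*(-44) + 25 = 0*(-44) + 25 = 0 + 25 = 25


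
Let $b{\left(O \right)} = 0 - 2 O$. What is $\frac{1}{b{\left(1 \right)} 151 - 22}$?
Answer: $- \frac{1}{324} \approx -0.0030864$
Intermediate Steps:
$b{\left(O \right)} = - 2 O$
$\frac{1}{b{\left(1 \right)} 151 - 22} = \frac{1}{\left(-2\right) 1 \cdot 151 - 22} = \frac{1}{\left(-2\right) 151 - 22} = \frac{1}{-302 - 22} = \frac{1}{-324} = - \frac{1}{324}$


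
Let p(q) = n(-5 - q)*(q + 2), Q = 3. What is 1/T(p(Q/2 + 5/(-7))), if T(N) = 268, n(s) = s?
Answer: 1/268 ≈ 0.0037313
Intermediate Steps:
p(q) = (-5 - q)*(2 + q) (p(q) = (-5 - q)*(q + 2) = (-5 - q)*(2 + q))
1/T(p(Q/2 + 5/(-7))) = 1/268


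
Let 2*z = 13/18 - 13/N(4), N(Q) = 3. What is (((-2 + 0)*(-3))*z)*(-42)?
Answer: 455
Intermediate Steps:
z = -65/36 (z = (13/18 - 13/3)/2 = (½)*(-65/18) = -65/36 ≈ -1.8056)
(((-2 + 0)*(-3))*z)*(-42) = (((-2 + 0)*(-3))*(-65/36))*(-42) = (-2*(-3)*(-65/36))*(-42) = (6*(-65/36))*(-42) = -65/6*(-42) = 455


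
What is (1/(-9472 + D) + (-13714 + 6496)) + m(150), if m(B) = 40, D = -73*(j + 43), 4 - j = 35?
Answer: -74277945/10348 ≈ -7178.0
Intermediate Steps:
j = -31 (j = 4 - 1*35 = 4 - 35 = -31)
D = -876 (D = -73*(-31 + 43) = -73*12 = -876)
(1/(-9472 + D) + (-13714 + 6496)) + m(150) = (1/(-9472 - 876) + (-13714 + 6496)) + 40 = (1/(-10348) - 7218) + 40 = (-1/10348 - 7218) + 40 = -74691865/10348 + 40 = -74277945/10348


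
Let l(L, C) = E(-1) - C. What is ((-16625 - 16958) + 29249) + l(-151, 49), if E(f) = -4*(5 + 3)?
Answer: -4415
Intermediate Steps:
E(f) = -32 (E(f) = -4*8 = -32)
l(L, C) = -32 - C
((-16625 - 16958) + 29249) + l(-151, 49) = ((-16625 - 16958) + 29249) + (-32 - 1*49) = (-33583 + 29249) + (-32 - 49) = -4334 - 81 = -4415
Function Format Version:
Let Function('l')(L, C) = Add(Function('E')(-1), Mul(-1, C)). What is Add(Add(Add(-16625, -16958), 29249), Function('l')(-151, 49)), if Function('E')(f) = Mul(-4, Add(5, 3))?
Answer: -4415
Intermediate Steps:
Function('E')(f) = -32 (Function('E')(f) = Mul(-4, 8) = -32)
Function('l')(L, C) = Add(-32, Mul(-1, C))
Add(Add(Add(-16625, -16958), 29249), Function('l')(-151, 49)) = Add(Add(Add(-16625, -16958), 29249), Add(-32, Mul(-1, 49))) = Add(Add(-33583, 29249), Add(-32, -49)) = Add(-4334, -81) = -4415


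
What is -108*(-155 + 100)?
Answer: 5940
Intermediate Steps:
-108*(-155 + 100) = -108*(-55) = 5940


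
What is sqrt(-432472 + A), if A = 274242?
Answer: I*sqrt(158230) ≈ 397.78*I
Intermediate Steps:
sqrt(-432472 + A) = sqrt(-432472 + 274242) = sqrt(-158230) = I*sqrt(158230)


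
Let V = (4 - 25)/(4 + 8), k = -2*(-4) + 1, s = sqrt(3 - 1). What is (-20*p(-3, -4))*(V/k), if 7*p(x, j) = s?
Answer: 5*sqrt(2)/9 ≈ 0.78567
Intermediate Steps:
s = sqrt(2) ≈ 1.4142
p(x, j) = sqrt(2)/7
k = 9 (k = 8 + 1 = 9)
V = -7/4 (V = -21/12 = -21*1/12 = -7/4 ≈ -1.7500)
(-20*p(-3, -4))*(V/k) = (-20*sqrt(2)/7)*(-7/4/9) = (-20*sqrt(2)/7)*(-7/4*1/9) = -20*sqrt(2)/7*(-7/36) = 5*sqrt(2)/9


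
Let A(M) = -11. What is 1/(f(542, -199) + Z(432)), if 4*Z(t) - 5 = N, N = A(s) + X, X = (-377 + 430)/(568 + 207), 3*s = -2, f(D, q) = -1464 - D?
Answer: -3100/6223197 ≈ -0.00049814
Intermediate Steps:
s = -⅔ (s = (⅓)*(-2) = -⅔ ≈ -0.66667)
X = 53/775 ≈ 0.068387
N = -8472/775 (N = -11 + 53/775 = -8472/775 ≈ -10.932)
Z(t) = -4597/3100 (Z(t) = 5/4 + (¼)*(-8472/775) = 5/4 - 2118/775 = -4597/3100)
1/(f(542, -199) + Z(432)) = 1/((-1464 - 1*542) - 4597/3100) = 1/((-1464 - 542) - 4597/3100) = 1/(-2006 - 4597/3100) = 1/(-6223197/3100) = -3100/6223197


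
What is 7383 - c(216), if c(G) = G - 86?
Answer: 7253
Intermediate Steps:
c(G) = -86 + G
7383 - c(216) = 7383 - (-86 + 216) = 7383 - 1*130 = 7383 - 130 = 7253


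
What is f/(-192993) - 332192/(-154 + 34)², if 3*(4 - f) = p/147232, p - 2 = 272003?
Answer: -16387427553617/710368634400 ≈ -23.069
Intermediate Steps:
p = 272005 (p = 2 + 272003 = 272005)
f = 1494779/441696 (f = 4 - 272005/(3*147232) = 4 - ⅓*272005/147232 = 4 - 272005/441696 = 1494779/441696 ≈ 3.3842)
f/(-192993) - 332192/(-154 + 34)² = (1494779/441696)/(-192993) - 332192/(-154 + 34)² = (1494779/441696)*(-1/192993) - 332192/((-120)²) = -1494779/85244236128 - 332192/14400 = -1494779/85244236128 - 332192*1/14400 = -1494779/85244236128 - 10381/450 = -16387427553617/710368634400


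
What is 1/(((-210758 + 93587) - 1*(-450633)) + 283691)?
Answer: 1/617153 ≈ 1.6203e-6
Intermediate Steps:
1/(((-210758 + 93587) - 1*(-450633)) + 283691) = 1/((-117171 + 450633) + 283691) = 1/(333462 + 283691) = 1/617153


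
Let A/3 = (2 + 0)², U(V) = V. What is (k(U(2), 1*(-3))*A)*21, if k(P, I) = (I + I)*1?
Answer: -1512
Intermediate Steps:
A = 12 (A = 3*(2 + 0)² = 3*2² = 3*4 = 12)
k(P, I) = 2*I (k(P, I) = (2*I)*1 = 2*I)
(k(U(2), 1*(-3))*A)*21 = ((2*(1*(-3)))*12)*21 = ((2*(-3))*12)*21 = -6*12*21 = -72*21 = -1512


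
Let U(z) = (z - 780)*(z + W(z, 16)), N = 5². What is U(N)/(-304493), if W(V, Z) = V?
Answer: 37750/304493 ≈ 0.12398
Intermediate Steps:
N = 25
U(z) = 2*z*(-780 + z) (U(z) = (z - 780)*(z + z) = (-780 + z)*(2*z) = 2*z*(-780 + z))
U(N)/(-304493) = (2*25*(-780 + 25))/(-304493) = (2*25*(-755))*(-1/304493) = -37750*(-1/304493) = 37750/304493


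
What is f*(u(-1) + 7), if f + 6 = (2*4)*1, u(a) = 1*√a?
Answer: 14 + 2*I ≈ 14.0 + 2.0*I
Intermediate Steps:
u(a) = √a
f = 2 (f = -6 + (2*4)*1 = -6 + 8*1 = -6 + 8 = 2)
f*(u(-1) + 7) = 2*(√(-1) + 7) = 2*(I + 7) = 2*(7 + I) = 14 + 2*I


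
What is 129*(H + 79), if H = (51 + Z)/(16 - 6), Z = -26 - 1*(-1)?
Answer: 52632/5 ≈ 10526.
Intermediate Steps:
Z = -25 (Z = -26 + 1 = -25)
H = 13/5 (H = (51 - 25)/(16 - 6) = 26/10 = 26*(1/10) = 13/5 ≈ 2.6000)
129*(H + 79) = 129*(13/5 + 79) = 129*(408/5) = 52632/5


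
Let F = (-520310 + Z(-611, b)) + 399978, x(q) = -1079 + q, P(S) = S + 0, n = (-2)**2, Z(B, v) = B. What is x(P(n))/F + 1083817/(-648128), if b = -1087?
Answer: -6862281149/4125607616 ≈ -1.6633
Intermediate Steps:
n = 4
P(S) = S
F = -120943 (F = (-520310 - 611) + 399978 = -520921 + 399978 = -120943)
x(P(n))/F + 1083817/(-648128) = (-1079 + 4)/(-120943) + 1083817/(-648128) = -1075*(-1/120943) + 1083817*(-1/648128) = 1075/120943 - 57043/34112 = -6862281149/4125607616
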